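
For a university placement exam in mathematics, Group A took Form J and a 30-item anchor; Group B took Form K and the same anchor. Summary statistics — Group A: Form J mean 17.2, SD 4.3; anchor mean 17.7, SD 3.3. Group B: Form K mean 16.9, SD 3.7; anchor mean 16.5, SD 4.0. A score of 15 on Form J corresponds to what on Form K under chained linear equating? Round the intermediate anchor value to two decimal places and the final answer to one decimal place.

Form J → anchor (Group A): v = (3.3/4.3)(15 − 17.2) + 17.7 = 16.01
anchor → Form K (Group B): y = (3.7/4.0)(16.01 − 16.5) + 16.9 = 16.4

16.4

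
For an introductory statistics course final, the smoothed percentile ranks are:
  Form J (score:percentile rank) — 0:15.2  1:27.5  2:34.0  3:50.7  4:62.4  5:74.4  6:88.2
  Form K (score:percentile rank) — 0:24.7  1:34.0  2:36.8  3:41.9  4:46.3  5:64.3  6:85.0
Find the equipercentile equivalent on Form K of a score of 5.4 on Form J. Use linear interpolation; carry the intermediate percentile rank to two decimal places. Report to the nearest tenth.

PR of 5.4 on Form J: 74.4 + (5.4 − 5)/(6 − 5) × (88.2 − 74.4) = 79.92
On Form K, PR 79.92 falls between score 5 (PR 64.3) and 6 (PR 85.0).
Interpolate: 5 + (79.92 − 64.3)/(85.0 − 64.3) × (6 − 5) = 5.8

5.8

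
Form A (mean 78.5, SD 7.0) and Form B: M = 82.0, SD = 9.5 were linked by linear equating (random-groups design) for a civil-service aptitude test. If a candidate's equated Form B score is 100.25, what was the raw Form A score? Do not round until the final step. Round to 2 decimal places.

91.95

Invert y = (SD_Y/SD_X)(x − M_X) + M_Y:
x = (SD_X/SD_Y)(y − M_Y) + M_X = (7.0/9.5)(100.25 − 82.0) + 78.5
x = 0.736842 × 18.250 + 78.5 = 91.95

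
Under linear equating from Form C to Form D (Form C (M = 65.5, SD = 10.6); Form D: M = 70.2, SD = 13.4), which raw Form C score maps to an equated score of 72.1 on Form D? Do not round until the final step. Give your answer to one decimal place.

67.0

Invert y = (SD_Y/SD_X)(x − M_X) + M_Y:
x = (SD_X/SD_Y)(y − M_Y) + M_X = (10.6/13.4)(72.1 − 70.2) + 65.5
x = 0.791045 × 1.900 + 65.5 = 67.0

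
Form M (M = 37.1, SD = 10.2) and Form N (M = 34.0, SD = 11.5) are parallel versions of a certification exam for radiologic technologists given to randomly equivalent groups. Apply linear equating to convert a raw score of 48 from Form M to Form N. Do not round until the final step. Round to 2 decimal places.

Linear equating: y = (SD_Y/SD_X)(x − M_X) + M_Y
y = (11.5/10.2)(48 − 37.1) + 34.0
y = 1.127451 × 10.9 + 34.0 = 12.2892 + 34.0 = 46.29

46.29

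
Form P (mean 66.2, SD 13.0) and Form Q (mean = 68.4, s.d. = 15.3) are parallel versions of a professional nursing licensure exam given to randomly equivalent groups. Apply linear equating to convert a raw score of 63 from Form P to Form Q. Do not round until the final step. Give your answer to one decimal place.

64.6

Linear equating: y = (SD_Y/SD_X)(x − M_X) + M_Y
y = (15.3/13.0)(63 − 66.2) + 68.4
y = 1.176923 × -3.2 + 68.4 = -3.7662 + 68.4 = 64.6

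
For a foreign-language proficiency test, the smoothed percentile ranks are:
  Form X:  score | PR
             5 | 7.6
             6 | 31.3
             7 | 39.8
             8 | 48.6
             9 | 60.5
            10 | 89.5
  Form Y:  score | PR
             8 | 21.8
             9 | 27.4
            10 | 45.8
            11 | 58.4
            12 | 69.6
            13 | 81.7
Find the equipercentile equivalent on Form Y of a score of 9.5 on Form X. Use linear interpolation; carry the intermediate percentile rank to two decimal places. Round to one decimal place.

12.4

PR of 9.5 on Form X: 60.5 + (9.5 − 9)/(10 − 9) × (89.5 − 60.5) = 75.00
On Form Y, PR 75.00 falls between score 12 (PR 69.6) and 13 (PR 81.7).
Interpolate: 12 + (75.00 − 69.6)/(81.7 − 69.6) × (13 − 12) = 12.4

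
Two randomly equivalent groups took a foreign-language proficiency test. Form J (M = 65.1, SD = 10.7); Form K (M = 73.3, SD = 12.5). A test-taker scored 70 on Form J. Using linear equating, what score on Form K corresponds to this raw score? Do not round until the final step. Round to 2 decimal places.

79.02

Linear equating: y = (SD_Y/SD_X)(x − M_X) + M_Y
y = (12.5/10.7)(70 − 65.1) + 73.3
y = 1.168224 × 4.9 + 73.3 = 5.7243 + 73.3 = 79.02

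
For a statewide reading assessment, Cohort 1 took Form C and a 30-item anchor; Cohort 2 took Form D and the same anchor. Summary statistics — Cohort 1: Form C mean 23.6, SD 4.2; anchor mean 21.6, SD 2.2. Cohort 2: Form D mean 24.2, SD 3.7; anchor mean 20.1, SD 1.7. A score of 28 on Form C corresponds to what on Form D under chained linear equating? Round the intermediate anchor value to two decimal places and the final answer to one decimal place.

32.5

Form C → anchor (Cohort 1): v = (2.2/4.2)(28 − 23.6) + 21.6 = 23.90
anchor → Form D (Cohort 2): y = (3.7/1.7)(23.90 − 20.1) + 24.2 = 32.5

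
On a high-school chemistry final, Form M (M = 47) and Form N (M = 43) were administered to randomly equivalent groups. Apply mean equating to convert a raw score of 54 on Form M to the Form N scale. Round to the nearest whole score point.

50

Mean equating: y = x + (M_Y − M_X) = 54 + (43 − 47) = 50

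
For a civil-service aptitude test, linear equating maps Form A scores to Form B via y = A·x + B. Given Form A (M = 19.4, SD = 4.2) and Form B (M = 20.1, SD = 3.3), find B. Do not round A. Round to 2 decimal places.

4.86

A = SD_Y / SD_X = 3.3 / 4.2 = 0.785714
B = M_Y − A·M_X = 20.1 − 0.785714 × 19.4 = 4.86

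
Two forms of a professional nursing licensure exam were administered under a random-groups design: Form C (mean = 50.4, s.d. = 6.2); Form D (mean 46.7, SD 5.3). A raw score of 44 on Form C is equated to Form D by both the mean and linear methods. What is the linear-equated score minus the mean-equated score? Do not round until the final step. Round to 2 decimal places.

Mean-equated: 44 + (46.7 − 50.4) = 40.30
Linear-equated: (5.3/6.2)(44 − 50.4) + 46.7 = 41.229
Difference = 41.229 − 40.30 = 0.93

0.93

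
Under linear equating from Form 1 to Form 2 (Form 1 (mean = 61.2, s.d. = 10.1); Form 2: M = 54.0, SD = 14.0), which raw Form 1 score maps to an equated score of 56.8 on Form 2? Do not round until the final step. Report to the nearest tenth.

63.2

Invert y = (SD_Y/SD_X)(x − M_X) + M_Y:
x = (SD_X/SD_Y)(y − M_Y) + M_X = (10.1/14.0)(56.8 − 54.0) + 61.2
x = 0.721429 × 2.800 + 61.2 = 63.2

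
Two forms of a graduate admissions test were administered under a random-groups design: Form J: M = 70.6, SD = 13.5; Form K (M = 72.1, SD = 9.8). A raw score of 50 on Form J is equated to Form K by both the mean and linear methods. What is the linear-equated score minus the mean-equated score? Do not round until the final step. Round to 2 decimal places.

5.65

Mean-equated: 50 + (72.1 − 70.6) = 51.50
Linear-equated: (9.8/13.5)(50 − 70.6) + 72.1 = 57.146
Difference = 57.146 − 51.50 = 5.65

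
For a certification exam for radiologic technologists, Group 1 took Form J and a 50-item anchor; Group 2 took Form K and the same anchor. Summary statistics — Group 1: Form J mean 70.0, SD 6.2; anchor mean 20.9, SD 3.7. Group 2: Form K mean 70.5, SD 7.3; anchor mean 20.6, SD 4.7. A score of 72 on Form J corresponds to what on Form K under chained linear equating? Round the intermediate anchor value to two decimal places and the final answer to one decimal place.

72.8

Form J → anchor (Group 1): v = (3.7/6.2)(72 − 70.0) + 20.9 = 22.09
anchor → Form K (Group 2): y = (7.3/4.7)(22.09 − 20.6) + 70.5 = 72.8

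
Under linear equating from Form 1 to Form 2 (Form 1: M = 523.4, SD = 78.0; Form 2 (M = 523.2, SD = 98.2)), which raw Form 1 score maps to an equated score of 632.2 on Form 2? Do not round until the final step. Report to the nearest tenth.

610.0

Invert y = (SD_Y/SD_X)(x − M_X) + M_Y:
x = (SD_X/SD_Y)(y − M_Y) + M_X = (78.0/98.2)(632.2 − 523.2) + 523.4
x = 0.794297 × 109.000 + 523.4 = 610.0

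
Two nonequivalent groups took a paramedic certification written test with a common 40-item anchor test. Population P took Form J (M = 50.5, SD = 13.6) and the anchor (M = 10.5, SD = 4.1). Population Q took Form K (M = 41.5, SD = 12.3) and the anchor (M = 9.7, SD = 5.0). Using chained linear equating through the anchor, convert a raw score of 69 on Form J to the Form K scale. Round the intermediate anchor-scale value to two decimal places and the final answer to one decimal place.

57.2

Form J → anchor (Population P): v = (4.1/13.6)(69 − 50.5) + 10.5 = 16.08
anchor → Form K (Population Q): y = (12.3/5.0)(16.08 − 9.7) + 41.5 = 57.2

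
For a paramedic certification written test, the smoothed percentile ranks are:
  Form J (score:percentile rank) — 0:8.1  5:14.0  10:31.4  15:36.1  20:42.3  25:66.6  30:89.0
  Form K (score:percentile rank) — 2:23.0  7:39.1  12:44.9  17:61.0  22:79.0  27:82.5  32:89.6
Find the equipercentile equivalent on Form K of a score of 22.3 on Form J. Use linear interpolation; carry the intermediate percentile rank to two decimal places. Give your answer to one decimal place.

PR of 22.3 on Form J: 42.3 + (22.3 − 20)/(25 − 20) × (66.6 − 42.3) = 53.48
On Form K, PR 53.48 falls between score 12 (PR 44.9) and 17 (PR 61.0).
Interpolate: 12 + (53.48 − 44.9)/(61.0 − 44.9) × (17 − 12) = 14.7

14.7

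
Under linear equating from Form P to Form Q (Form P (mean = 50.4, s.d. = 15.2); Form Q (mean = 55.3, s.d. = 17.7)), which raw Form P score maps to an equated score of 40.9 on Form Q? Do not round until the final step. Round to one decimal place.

38.0

Invert y = (SD_Y/SD_X)(x − M_X) + M_Y:
x = (SD_X/SD_Y)(y − M_Y) + M_X = (15.2/17.7)(40.9 − 55.3) + 50.4
x = 0.858757 × -14.400 + 50.4 = 38.0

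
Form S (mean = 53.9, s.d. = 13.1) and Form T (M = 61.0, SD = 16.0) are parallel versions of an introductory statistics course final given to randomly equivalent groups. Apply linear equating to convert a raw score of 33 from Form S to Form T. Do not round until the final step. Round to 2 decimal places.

Linear equating: y = (SD_Y/SD_X)(x − M_X) + M_Y
y = (16.0/13.1)(33 − 53.9) + 61.0
y = 1.221374 × -20.9 + 61.0 = -25.5267 + 61.0 = 35.47

35.47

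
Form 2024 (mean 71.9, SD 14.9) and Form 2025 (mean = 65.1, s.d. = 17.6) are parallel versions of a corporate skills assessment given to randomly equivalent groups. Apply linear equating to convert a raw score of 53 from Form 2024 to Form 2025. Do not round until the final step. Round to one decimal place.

Linear equating: y = (SD_Y/SD_X)(x − M_X) + M_Y
y = (17.6/14.9)(53 − 71.9) + 65.1
y = 1.181208 × -18.9 + 65.1 = -22.3248 + 65.1 = 42.8

42.8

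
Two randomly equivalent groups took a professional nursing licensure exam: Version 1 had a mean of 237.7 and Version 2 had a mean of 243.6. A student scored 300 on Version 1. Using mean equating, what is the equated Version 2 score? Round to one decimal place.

Mean equating: y = x + (M_Y − M_X) = 300 + (243.6 − 237.7) = 305.9

305.9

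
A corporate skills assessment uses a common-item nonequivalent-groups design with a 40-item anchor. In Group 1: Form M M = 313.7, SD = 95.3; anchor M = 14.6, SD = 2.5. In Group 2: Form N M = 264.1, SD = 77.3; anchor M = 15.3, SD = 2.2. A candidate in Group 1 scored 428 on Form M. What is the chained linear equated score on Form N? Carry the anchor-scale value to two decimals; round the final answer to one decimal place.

344.9

Form M → anchor (Group 1): v = (2.5/95.3)(428 − 313.7) + 14.6 = 17.60
anchor → Form N (Group 2): y = (77.3/2.2)(17.60 − 15.3) + 264.1 = 344.9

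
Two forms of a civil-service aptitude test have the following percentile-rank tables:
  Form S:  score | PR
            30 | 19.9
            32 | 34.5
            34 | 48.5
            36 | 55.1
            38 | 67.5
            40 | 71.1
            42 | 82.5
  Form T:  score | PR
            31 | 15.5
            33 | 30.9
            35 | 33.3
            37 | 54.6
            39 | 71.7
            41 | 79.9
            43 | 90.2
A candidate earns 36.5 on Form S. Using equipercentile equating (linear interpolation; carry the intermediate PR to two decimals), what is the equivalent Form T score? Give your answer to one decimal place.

PR of 36.5 on Form S: 55.1 + (36.5 − 36)/(38 − 36) × (67.5 − 55.1) = 58.20
On Form T, PR 58.20 falls between score 37 (PR 54.6) and 39 (PR 71.7).
Interpolate: 37 + (58.20 − 54.6)/(71.7 − 54.6) × (39 − 37) = 37.4

37.4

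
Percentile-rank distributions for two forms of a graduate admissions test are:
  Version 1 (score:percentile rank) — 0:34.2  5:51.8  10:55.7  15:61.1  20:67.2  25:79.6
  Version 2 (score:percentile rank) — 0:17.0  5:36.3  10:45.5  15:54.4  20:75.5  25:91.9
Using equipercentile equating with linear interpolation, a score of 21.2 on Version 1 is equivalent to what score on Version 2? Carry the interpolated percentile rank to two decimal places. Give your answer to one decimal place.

PR of 21.2 on Version 1: 67.2 + (21.2 − 20)/(25 − 20) × (79.6 − 67.2) = 70.18
On Version 2, PR 70.18 falls between score 15 (PR 54.4) and 20 (PR 75.5).
Interpolate: 15 + (70.18 − 54.4)/(75.5 − 54.4) × (20 − 15) = 18.7

18.7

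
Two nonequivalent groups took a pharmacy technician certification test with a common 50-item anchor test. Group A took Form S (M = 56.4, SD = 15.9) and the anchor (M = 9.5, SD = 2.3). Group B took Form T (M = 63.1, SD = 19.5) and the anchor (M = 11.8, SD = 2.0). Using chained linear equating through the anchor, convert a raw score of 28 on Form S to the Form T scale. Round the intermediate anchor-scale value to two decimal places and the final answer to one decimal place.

Form S → anchor (Group A): v = (2.3/15.9)(28 − 56.4) + 9.5 = 5.39
anchor → Form T (Group B): y = (19.5/2.0)(5.39 − 11.8) + 63.1 = 0.6

0.6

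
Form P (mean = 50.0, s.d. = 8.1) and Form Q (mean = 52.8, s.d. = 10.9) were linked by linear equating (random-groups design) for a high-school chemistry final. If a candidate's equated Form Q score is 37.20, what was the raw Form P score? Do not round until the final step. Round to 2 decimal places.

38.41

Invert y = (SD_Y/SD_X)(x − M_X) + M_Y:
x = (SD_X/SD_Y)(y − M_Y) + M_X = (8.1/10.9)(37.20 − 52.8) + 50.0
x = 0.743119 × -15.600 + 50.0 = 38.41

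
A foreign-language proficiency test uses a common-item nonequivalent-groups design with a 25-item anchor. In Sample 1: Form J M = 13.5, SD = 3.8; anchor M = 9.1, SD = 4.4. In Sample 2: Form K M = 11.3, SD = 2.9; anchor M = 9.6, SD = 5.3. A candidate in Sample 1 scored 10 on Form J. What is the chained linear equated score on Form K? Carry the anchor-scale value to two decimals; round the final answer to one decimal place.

Form J → anchor (Sample 1): v = (4.4/3.8)(10 − 13.5) + 9.1 = 5.05
anchor → Form K (Sample 2): y = (2.9/5.3)(5.05 − 9.6) + 11.3 = 8.8

8.8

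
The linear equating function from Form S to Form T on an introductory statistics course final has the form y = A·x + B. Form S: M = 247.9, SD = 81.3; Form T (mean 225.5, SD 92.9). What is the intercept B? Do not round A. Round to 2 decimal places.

-57.77

A = SD_Y / SD_X = 92.9 / 81.3 = 1.142681
B = M_Y − A·M_X = 225.5 − 1.142681 × 247.9 = -57.77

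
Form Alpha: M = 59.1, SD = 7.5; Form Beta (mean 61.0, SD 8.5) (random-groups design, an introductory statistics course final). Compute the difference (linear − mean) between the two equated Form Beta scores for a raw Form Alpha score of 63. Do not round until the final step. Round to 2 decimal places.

0.52

Mean-equated: 63 + (61.0 − 59.1) = 64.90
Linear-equated: (8.5/7.5)(63 − 59.1) + 61.0 = 65.420
Difference = 65.420 − 64.90 = 0.52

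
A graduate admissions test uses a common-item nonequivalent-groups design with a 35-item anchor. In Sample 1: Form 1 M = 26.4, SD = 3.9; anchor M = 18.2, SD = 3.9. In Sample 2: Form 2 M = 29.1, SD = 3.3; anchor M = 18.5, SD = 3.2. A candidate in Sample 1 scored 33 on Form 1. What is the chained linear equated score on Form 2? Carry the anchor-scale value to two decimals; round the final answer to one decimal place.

35.6

Form 1 → anchor (Sample 1): v = (3.9/3.9)(33 − 26.4) + 18.2 = 24.80
anchor → Form 2 (Sample 2): y = (3.3/3.2)(24.80 − 18.5) + 29.1 = 35.6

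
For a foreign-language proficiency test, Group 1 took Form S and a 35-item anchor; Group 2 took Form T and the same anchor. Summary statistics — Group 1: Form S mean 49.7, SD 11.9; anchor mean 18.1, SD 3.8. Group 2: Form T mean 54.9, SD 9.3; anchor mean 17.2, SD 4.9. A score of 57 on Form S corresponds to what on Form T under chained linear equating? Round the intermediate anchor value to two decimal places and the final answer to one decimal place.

61.0

Form S → anchor (Group 1): v = (3.8/11.9)(57 − 49.7) + 18.1 = 20.43
anchor → Form T (Group 2): y = (9.3/4.9)(20.43 − 17.2) + 54.9 = 61.0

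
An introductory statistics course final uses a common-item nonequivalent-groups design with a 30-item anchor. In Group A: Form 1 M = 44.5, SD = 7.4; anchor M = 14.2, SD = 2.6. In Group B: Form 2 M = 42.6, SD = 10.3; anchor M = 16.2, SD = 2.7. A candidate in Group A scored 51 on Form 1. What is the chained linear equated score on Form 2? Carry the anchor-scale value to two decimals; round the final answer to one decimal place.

Form 1 → anchor (Group A): v = (2.6/7.4)(51 − 44.5) + 14.2 = 16.48
anchor → Form 2 (Group B): y = (10.3/2.7)(16.48 − 16.2) + 42.6 = 43.7

43.7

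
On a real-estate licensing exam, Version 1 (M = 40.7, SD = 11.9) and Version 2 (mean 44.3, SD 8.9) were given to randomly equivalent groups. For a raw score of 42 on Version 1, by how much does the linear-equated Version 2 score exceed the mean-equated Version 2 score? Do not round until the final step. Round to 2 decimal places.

Mean-equated: 42 + (44.3 − 40.7) = 45.60
Linear-equated: (8.9/11.9)(42 − 40.7) + 44.3 = 45.272
Difference = 45.272 − 45.60 = -0.33

-0.33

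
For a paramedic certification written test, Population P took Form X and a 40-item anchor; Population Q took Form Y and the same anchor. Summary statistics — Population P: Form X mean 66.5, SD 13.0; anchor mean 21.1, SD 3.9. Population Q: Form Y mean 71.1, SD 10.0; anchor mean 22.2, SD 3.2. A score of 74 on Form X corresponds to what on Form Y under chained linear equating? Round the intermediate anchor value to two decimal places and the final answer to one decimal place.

74.7

Form X → anchor (Population P): v = (3.9/13.0)(74 − 66.5) + 21.1 = 23.35
anchor → Form Y (Population Q): y = (10.0/3.2)(23.35 − 22.2) + 71.1 = 74.7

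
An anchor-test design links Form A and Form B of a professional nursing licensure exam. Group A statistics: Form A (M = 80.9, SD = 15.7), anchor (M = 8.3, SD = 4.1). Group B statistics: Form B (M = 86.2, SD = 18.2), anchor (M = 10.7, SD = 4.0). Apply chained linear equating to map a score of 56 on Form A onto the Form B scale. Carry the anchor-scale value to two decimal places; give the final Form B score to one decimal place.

Form A → anchor (Group A): v = (4.1/15.7)(56 − 80.9) + 8.3 = 1.80
anchor → Form B (Group B): y = (18.2/4.0)(1.80 − 10.7) + 86.2 = 45.7

45.7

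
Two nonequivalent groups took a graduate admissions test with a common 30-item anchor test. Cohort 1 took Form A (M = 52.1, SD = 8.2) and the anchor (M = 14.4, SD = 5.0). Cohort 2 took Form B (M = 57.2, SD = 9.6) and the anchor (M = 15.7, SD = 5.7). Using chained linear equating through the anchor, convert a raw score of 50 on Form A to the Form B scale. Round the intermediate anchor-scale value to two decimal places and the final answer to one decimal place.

52.9

Form A → anchor (Cohort 1): v = (5.0/8.2)(50 − 52.1) + 14.4 = 13.12
anchor → Form B (Cohort 2): y = (9.6/5.7)(13.12 − 15.7) + 57.2 = 52.9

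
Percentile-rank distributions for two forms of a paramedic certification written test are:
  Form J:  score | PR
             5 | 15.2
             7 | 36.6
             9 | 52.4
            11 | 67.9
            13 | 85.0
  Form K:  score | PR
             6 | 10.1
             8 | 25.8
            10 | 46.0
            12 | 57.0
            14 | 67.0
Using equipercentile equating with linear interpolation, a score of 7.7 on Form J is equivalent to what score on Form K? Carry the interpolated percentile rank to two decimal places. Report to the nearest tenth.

PR of 7.7 on Form J: 36.6 + (7.7 − 7)/(9 − 7) × (52.4 − 36.6) = 42.13
On Form K, PR 42.13 falls between score 8 (PR 25.8) and 10 (PR 46.0).
Interpolate: 8 + (42.13 − 25.8)/(46.0 − 25.8) × (10 − 8) = 9.6

9.6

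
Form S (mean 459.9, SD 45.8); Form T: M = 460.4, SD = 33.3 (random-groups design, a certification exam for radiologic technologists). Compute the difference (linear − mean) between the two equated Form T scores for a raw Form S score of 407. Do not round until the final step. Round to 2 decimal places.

14.44

Mean-equated: 407 + (460.4 − 459.9) = 407.50
Linear-equated: (33.3/45.8)(407 − 459.9) + 460.4 = 421.938
Difference = 421.938 − 407.50 = 14.44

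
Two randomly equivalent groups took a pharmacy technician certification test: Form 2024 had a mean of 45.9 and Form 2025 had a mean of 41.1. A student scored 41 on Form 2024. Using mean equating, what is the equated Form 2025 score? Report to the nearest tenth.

Mean equating: y = x + (M_Y − M_X) = 41 + (41.1 − 45.9) = 36.2

36.2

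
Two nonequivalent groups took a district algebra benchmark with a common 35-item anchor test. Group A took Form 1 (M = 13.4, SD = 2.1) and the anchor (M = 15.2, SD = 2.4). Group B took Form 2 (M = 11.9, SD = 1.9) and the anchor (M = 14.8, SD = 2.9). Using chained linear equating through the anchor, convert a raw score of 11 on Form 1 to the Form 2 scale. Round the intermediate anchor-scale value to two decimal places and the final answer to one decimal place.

Form 1 → anchor (Group A): v = (2.4/2.1)(11 − 13.4) + 15.2 = 12.46
anchor → Form 2 (Group B): y = (1.9/2.9)(12.46 − 14.8) + 11.9 = 10.4

10.4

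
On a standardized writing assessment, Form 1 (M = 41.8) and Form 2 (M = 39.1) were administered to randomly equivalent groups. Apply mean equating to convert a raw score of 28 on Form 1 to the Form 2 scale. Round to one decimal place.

25.3

Mean equating: y = x + (M_Y − M_X) = 28 + (39.1 − 41.8) = 25.3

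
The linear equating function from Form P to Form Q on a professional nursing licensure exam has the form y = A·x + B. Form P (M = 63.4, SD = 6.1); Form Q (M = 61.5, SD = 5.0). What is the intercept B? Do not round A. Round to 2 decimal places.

A = SD_Y / SD_X = 5.0 / 6.1 = 0.819672
B = M_Y − A·M_X = 61.5 − 0.819672 × 63.4 = 9.53

9.53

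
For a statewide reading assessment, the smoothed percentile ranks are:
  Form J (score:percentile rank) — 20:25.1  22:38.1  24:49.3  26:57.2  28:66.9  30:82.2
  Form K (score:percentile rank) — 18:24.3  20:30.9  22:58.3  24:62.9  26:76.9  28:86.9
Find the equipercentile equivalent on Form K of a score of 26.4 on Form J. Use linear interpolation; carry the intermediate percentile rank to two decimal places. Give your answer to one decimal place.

PR of 26.4 on Form J: 57.2 + (26.4 − 26)/(28 − 26) × (66.9 − 57.2) = 59.14
On Form K, PR 59.14 falls between score 22 (PR 58.3) and 24 (PR 62.9).
Interpolate: 22 + (59.14 − 58.3)/(62.9 − 58.3) × (24 − 22) = 22.4

22.4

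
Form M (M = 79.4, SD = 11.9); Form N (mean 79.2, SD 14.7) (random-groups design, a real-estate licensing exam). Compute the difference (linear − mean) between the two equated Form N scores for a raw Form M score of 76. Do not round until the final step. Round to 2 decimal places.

-0.80

Mean-equated: 76 + (79.2 − 79.4) = 75.80
Linear-equated: (14.7/11.9)(76 − 79.4) + 79.2 = 75.000
Difference = 75.000 − 75.80 = -0.80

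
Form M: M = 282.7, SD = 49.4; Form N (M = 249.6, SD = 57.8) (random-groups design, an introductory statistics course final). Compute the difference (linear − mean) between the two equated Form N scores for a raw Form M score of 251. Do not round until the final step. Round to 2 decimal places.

Mean-equated: 251 + (249.6 − 282.7) = 217.90
Linear-equated: (57.8/49.4)(251 − 282.7) + 249.6 = 212.510
Difference = 212.510 − 217.90 = -5.39

-5.39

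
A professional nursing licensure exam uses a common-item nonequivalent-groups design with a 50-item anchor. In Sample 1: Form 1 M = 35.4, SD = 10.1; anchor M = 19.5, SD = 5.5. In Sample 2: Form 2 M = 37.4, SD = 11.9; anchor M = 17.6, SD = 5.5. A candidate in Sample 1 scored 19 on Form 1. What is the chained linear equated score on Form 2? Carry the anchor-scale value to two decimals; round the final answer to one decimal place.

22.2

Form 1 → anchor (Sample 1): v = (5.5/10.1)(19 − 35.4) + 19.5 = 10.57
anchor → Form 2 (Sample 2): y = (11.9/5.5)(10.57 − 17.6) + 37.4 = 22.2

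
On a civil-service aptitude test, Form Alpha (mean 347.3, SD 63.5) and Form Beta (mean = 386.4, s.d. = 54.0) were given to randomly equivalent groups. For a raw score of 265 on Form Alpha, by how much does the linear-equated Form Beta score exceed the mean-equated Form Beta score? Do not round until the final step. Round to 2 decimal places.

Mean-equated: 265 + (386.4 − 347.3) = 304.10
Linear-equated: (54.0/63.5)(265 − 347.3) + 386.4 = 316.413
Difference = 316.413 − 304.10 = 12.31

12.31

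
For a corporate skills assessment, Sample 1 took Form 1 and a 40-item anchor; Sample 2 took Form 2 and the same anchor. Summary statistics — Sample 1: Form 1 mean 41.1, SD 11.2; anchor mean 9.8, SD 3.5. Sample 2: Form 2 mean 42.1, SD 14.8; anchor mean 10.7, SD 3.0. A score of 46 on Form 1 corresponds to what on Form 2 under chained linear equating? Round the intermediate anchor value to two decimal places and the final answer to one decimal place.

Form 1 → anchor (Sample 1): v = (3.5/11.2)(46 − 41.1) + 9.8 = 11.33
anchor → Form 2 (Sample 2): y = (14.8/3.0)(11.33 − 10.7) + 42.1 = 45.2

45.2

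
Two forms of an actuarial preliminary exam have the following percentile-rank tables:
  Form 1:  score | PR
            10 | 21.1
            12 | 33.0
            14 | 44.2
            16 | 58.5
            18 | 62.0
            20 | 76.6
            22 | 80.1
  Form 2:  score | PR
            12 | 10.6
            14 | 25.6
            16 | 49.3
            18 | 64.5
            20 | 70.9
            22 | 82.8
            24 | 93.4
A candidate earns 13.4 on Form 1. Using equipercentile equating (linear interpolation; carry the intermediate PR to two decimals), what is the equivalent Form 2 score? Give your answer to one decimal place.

PR of 13.4 on Form 1: 33.0 + (13.4 − 12)/(14 − 12) × (44.2 − 33.0) = 40.84
On Form 2, PR 40.84 falls between score 14 (PR 25.6) and 16 (PR 49.3).
Interpolate: 14 + (40.84 − 25.6)/(49.3 − 25.6) × (16 − 14) = 15.3

15.3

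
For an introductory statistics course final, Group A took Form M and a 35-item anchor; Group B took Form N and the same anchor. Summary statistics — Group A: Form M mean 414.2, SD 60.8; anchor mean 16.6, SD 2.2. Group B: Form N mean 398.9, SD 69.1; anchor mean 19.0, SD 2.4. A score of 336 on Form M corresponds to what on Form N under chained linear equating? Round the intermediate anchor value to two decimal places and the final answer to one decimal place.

Form M → anchor (Group A): v = (2.2/60.8)(336 − 414.2) + 16.6 = 13.77
anchor → Form N (Group B): y = (69.1/2.4)(13.77 − 19.0) + 398.9 = 248.3

248.3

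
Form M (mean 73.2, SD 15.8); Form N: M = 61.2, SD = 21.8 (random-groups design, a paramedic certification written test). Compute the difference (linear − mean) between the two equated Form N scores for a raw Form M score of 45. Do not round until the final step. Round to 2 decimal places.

-10.71

Mean-equated: 45 + (61.2 − 73.2) = 33.00
Linear-equated: (21.8/15.8)(45 − 73.2) + 61.2 = 22.291
Difference = 22.291 − 33.00 = -10.71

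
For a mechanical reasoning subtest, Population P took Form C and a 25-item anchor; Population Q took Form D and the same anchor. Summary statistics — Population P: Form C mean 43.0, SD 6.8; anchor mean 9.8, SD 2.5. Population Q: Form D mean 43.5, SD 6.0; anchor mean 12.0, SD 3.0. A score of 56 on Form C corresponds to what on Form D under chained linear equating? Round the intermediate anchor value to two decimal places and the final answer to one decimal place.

Form C → anchor (Population P): v = (2.5/6.8)(56 − 43.0) + 9.8 = 14.58
anchor → Form D (Population Q): y = (6.0/3.0)(14.58 − 12.0) + 43.5 = 48.7

48.7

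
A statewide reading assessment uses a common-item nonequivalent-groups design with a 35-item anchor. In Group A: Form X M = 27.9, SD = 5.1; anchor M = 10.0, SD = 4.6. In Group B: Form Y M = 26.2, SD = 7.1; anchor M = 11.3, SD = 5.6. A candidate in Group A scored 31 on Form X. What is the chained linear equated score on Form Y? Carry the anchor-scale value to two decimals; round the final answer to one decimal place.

28.1

Form X → anchor (Group A): v = (4.6/5.1)(31 − 27.9) + 10.0 = 12.80
anchor → Form Y (Group B): y = (7.1/5.6)(12.80 − 11.3) + 26.2 = 28.1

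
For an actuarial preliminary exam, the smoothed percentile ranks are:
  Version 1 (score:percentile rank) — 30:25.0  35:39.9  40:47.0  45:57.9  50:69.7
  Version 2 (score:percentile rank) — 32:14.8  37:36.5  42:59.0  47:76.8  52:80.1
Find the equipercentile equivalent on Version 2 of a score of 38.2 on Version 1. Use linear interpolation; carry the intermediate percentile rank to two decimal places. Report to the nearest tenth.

38.8

PR of 38.2 on Version 1: 39.9 + (38.2 − 35)/(40 − 35) × (47.0 − 39.9) = 44.44
On Version 2, PR 44.44 falls between score 37 (PR 36.5) and 42 (PR 59.0).
Interpolate: 37 + (44.44 − 36.5)/(59.0 − 36.5) × (42 − 37) = 38.8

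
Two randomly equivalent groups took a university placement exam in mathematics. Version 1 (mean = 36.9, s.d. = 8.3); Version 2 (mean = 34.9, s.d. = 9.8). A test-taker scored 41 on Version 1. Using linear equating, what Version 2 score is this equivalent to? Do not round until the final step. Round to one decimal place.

39.7

Linear equating: y = (SD_Y/SD_X)(x − M_X) + M_Y
y = (9.8/8.3)(41 − 36.9) + 34.9
y = 1.180723 × 4.1 + 34.9 = 4.8410 + 34.9 = 39.7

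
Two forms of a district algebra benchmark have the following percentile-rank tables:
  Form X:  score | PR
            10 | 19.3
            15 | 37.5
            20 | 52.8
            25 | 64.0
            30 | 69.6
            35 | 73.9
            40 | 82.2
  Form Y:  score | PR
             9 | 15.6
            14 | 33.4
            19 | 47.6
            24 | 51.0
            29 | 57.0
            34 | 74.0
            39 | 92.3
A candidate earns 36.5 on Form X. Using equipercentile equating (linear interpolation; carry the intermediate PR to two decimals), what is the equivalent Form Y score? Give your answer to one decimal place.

PR of 36.5 on Form X: 73.9 + (36.5 − 35)/(40 − 35) × (82.2 − 73.9) = 76.39
On Form Y, PR 76.39 falls between score 34 (PR 74.0) and 39 (PR 92.3).
Interpolate: 34 + (76.39 − 74.0)/(92.3 − 74.0) × (39 − 34) = 34.7

34.7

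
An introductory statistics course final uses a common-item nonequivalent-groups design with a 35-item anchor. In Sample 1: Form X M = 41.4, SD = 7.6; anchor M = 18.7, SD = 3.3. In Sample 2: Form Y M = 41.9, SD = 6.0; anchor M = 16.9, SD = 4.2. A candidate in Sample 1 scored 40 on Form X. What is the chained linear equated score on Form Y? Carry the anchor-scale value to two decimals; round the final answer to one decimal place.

Form X → anchor (Sample 1): v = (3.3/7.6)(40 − 41.4) + 18.7 = 18.09
anchor → Form Y (Sample 2): y = (6.0/4.2)(18.09 − 16.9) + 41.9 = 43.6

43.6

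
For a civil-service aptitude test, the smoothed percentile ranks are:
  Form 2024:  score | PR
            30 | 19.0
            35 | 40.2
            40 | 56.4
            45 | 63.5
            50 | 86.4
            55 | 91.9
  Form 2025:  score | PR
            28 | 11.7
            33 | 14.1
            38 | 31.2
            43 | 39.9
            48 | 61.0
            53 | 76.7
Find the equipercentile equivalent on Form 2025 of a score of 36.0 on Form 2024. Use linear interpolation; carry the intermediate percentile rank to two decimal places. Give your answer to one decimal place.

PR of 36.0 on Form 2024: 40.2 + (36.0 − 35)/(40 − 35) × (56.4 − 40.2) = 43.44
On Form 2025, PR 43.44 falls between score 43 (PR 39.9) and 48 (PR 61.0).
Interpolate: 43 + (43.44 − 39.9)/(61.0 − 39.9) × (48 − 43) = 43.8

43.8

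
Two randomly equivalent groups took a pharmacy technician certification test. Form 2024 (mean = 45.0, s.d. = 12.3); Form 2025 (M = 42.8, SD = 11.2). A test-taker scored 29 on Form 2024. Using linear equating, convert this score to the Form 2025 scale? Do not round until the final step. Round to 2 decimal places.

Linear equating: y = (SD_Y/SD_X)(x − M_X) + M_Y
y = (11.2/12.3)(29 − 45.0) + 42.8
y = 0.910569 × -16.0 + 42.8 = -14.5691 + 42.8 = 28.23

28.23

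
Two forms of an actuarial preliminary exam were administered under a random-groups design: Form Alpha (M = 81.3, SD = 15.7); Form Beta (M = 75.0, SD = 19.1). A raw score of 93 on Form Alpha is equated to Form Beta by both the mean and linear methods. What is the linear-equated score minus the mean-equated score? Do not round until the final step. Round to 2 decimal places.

Mean-equated: 93 + (75.0 − 81.3) = 86.70
Linear-equated: (19.1/15.7)(93 − 81.3) + 75.0 = 89.234
Difference = 89.234 − 86.70 = 2.53

2.53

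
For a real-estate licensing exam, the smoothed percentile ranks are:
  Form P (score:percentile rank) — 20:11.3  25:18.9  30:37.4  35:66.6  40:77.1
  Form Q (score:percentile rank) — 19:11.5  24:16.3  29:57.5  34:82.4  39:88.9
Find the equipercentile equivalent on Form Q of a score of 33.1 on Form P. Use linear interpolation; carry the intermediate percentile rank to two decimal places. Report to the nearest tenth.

PR of 33.1 on Form P: 37.4 + (33.1 − 30)/(35 − 30) × (66.6 − 37.4) = 55.50
On Form Q, PR 55.50 falls between score 24 (PR 16.3) and 29 (PR 57.5).
Interpolate: 24 + (55.50 − 16.3)/(57.5 − 16.3) × (29 − 24) = 28.8

28.8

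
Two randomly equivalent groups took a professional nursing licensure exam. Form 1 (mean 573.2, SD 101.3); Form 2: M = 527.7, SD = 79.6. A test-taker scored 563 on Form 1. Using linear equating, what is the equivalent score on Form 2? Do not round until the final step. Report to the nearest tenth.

519.7

Linear equating: y = (SD_Y/SD_X)(x − M_X) + M_Y
y = (79.6/101.3)(563 − 573.2) + 527.7
y = 0.785785 × -10.2 + 527.7 = -8.0150 + 527.7 = 519.7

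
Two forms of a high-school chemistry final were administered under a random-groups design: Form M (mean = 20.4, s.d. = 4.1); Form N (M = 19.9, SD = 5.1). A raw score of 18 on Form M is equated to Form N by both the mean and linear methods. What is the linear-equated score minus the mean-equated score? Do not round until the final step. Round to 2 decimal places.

Mean-equated: 18 + (19.9 − 20.4) = 17.50
Linear-equated: (5.1/4.1)(18 − 20.4) + 19.9 = 16.915
Difference = 16.915 − 17.50 = -0.59

-0.59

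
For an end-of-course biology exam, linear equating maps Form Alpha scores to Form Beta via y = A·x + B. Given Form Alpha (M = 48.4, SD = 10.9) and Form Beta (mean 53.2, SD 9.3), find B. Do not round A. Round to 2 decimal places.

A = SD_Y / SD_X = 9.3 / 10.9 = 0.853211
B = M_Y − A·M_X = 53.2 − 0.853211 × 48.4 = 11.90

11.90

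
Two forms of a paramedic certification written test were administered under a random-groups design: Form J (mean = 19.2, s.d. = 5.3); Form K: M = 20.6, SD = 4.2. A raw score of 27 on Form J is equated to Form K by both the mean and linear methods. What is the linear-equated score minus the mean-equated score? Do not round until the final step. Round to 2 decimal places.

-1.62

Mean-equated: 27 + (20.6 − 19.2) = 28.40
Linear-equated: (4.2/5.3)(27 − 19.2) + 20.6 = 26.781
Difference = 26.781 − 28.40 = -1.62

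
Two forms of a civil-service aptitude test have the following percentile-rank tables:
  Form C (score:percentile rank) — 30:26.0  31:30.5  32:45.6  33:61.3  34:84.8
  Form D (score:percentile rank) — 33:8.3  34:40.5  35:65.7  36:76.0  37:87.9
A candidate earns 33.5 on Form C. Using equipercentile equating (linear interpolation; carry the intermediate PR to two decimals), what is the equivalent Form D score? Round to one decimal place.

PR of 33.5 on Form C: 61.3 + (33.5 − 33)/(34 − 33) × (84.8 − 61.3) = 73.05
On Form D, PR 73.05 falls between score 35 (PR 65.7) and 36 (PR 76.0).
Interpolate: 35 + (73.05 − 65.7)/(76.0 − 65.7) × (36 − 35) = 35.7

35.7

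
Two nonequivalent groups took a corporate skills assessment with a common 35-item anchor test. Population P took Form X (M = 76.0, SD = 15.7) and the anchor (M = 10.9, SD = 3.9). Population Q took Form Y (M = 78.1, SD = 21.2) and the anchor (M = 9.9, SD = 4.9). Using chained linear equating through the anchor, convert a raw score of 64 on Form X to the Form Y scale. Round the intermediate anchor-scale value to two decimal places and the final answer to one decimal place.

69.5

Form X → anchor (Population P): v = (3.9/15.7)(64 − 76.0) + 10.9 = 7.92
anchor → Form Y (Population Q): y = (21.2/4.9)(7.92 − 9.9) + 78.1 = 69.5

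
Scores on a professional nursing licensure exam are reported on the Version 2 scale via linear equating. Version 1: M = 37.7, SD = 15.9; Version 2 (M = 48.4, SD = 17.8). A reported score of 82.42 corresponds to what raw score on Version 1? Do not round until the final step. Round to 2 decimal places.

Invert y = (SD_Y/SD_X)(x − M_X) + M_Y:
x = (SD_X/SD_Y)(y − M_Y) + M_X = (15.9/17.8)(82.42 − 48.4) + 37.7
x = 0.893258 × 34.020 + 37.7 = 68.09

68.09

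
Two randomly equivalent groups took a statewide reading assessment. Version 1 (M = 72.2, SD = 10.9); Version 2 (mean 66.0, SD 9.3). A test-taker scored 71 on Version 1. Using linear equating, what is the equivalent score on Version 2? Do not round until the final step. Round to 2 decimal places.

64.98

Linear equating: y = (SD_Y/SD_X)(x − M_X) + M_Y
y = (9.3/10.9)(71 − 72.2) + 66.0
y = 0.853211 × -1.2 + 66.0 = -1.0239 + 66.0 = 64.98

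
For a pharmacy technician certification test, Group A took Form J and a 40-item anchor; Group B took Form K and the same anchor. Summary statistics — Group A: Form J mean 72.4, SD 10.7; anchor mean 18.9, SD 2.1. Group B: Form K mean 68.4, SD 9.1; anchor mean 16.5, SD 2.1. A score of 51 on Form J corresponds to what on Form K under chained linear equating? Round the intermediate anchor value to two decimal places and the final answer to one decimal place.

60.6

Form J → anchor (Group A): v = (2.1/10.7)(51 − 72.4) + 18.9 = 14.70
anchor → Form K (Group B): y = (9.1/2.1)(14.70 − 16.5) + 68.4 = 60.6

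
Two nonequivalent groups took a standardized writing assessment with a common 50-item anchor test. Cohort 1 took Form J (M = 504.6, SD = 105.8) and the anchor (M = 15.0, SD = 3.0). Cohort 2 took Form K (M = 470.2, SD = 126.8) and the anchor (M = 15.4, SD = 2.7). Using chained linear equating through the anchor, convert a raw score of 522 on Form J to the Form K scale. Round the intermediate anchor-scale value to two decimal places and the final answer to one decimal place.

474.4

Form J → anchor (Cohort 1): v = (3.0/105.8)(522 − 504.6) + 15.0 = 15.49
anchor → Form K (Cohort 2): y = (126.8/2.7)(15.49 − 15.4) + 470.2 = 474.4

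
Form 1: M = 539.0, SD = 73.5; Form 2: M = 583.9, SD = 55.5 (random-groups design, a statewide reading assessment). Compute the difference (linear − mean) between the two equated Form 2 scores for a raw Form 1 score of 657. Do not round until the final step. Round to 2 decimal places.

Mean-equated: 657 + (583.9 − 539.0) = 701.90
Linear-equated: (55.5/73.5)(657 − 539.0) + 583.9 = 673.002
Difference = 673.002 − 701.90 = -28.90

-28.90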